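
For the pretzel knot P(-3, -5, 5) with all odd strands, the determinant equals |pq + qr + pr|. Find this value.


Step 1: Compute pq + qr + pr.
pq = (-3)*(-5) = 15
qr = (-5)*5 = -25
pr = (-3)*5 = -15
pq + qr + pr = 15 + (-25) + (-15) = -25
Step 2: Take absolute value.
det(P(-3,-5,5)) = |-25| = 25

25


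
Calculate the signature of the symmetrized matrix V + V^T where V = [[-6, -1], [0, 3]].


Step 1: V + V^T = [[-12, -1], [-1, 6]]
Step 2: trace = -6, det = -73
Step 3: Discriminant = (-6)^2 - 4*(-73) = 328
Step 4: Eigenvalues: 6.05539, -12.0554
Step 5: Signature = (# positive eigenvalues) - (# negative eigenvalues) = 0

0


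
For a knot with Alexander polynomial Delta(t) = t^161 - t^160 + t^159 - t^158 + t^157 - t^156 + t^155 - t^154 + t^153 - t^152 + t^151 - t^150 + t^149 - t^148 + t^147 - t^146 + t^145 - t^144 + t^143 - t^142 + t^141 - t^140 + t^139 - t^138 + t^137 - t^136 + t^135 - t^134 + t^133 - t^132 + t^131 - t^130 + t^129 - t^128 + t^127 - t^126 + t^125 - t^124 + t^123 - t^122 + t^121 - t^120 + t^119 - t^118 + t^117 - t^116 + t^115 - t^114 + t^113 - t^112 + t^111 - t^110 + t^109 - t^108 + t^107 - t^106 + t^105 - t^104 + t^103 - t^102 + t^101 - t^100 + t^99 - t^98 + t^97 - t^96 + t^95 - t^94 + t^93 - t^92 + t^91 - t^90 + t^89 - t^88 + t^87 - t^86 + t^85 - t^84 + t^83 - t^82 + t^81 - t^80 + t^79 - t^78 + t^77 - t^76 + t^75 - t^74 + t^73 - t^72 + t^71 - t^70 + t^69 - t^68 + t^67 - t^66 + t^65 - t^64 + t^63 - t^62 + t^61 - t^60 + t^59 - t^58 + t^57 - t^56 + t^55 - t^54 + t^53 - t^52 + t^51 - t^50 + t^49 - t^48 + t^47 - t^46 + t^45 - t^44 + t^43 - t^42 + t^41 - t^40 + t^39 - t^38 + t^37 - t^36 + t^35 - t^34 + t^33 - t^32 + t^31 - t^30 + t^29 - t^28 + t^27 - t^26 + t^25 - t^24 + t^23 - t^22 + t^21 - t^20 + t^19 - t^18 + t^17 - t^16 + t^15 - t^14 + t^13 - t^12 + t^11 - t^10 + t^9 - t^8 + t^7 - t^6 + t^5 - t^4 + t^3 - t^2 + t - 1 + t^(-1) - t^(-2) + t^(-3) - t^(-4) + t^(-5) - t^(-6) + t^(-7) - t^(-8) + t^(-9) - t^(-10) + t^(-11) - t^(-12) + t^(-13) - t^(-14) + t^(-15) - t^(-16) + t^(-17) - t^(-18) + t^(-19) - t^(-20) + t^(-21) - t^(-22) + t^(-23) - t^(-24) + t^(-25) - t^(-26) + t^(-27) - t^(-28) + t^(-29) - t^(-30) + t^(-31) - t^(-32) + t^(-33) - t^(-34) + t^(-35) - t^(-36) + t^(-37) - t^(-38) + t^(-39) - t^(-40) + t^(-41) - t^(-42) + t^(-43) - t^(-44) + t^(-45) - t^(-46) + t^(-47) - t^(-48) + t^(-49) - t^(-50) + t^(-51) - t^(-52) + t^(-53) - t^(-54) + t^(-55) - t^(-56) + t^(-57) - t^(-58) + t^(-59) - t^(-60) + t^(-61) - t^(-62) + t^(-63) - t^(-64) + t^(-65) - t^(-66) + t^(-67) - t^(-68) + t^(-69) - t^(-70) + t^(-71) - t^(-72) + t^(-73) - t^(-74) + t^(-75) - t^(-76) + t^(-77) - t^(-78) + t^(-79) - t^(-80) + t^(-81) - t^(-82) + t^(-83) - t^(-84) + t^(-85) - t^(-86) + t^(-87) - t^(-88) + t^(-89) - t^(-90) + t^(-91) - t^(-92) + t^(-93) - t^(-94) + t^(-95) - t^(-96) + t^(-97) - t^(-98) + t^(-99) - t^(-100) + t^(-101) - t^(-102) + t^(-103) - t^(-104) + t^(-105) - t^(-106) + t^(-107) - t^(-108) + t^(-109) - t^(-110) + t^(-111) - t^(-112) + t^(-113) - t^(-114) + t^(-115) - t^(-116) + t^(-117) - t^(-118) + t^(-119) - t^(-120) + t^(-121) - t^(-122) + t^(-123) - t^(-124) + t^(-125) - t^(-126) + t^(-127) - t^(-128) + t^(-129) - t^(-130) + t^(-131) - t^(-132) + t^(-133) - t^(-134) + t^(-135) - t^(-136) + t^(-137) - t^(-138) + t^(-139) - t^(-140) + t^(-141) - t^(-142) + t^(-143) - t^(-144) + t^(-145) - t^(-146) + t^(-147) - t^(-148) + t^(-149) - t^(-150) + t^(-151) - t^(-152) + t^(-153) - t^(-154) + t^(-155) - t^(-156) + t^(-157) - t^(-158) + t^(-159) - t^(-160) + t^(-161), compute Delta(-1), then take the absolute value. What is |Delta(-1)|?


Step 1: The polynomial has 323 terms with alternating signs, exponents from 161 down to -161.
Step 2: Substitute t = -1. The i-th term has coefficient (-1)^i and exponent (m-i),
  so its value is (-1)^i * (-1)^(m-i) = (-1)^m = -1 for every i.
Step 3: All 323 terms equal -1, so Delta(-1) = 323 * (-1) = -323
Step 4: |Delta(-1)| = 323

323


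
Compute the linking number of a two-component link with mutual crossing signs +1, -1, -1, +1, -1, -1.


Step 1: Count positive crossings: 2
Step 2: Count negative crossings: 4
Step 3: Sum of signs = 2 - 4 = -2
Step 4: Linking number = sum/2 = -2/2 = -1

-1


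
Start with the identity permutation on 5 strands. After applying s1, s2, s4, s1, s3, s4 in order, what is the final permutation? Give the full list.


Starting with identity [1, 2, 3, 4, 5].
Apply generators in sequence:
  After s1: [2, 1, 3, 4, 5]
  After s2: [2, 3, 1, 4, 5]
  After s4: [2, 3, 1, 5, 4]
  After s1: [3, 2, 1, 5, 4]
  After s3: [3, 2, 5, 1, 4]
  After s4: [3, 2, 5, 4, 1]
Final permutation: [3, 2, 5, 4, 1]

[3, 2, 5, 4, 1]


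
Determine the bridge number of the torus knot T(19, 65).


The bridge number of T(p,q) is min(p,q).
min(19, 65) = 19

19


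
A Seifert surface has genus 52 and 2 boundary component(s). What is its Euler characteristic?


chi = 2 - 2g - b
= 2 - 2*52 - 2
= 2 - 104 - 2 = -104

-104


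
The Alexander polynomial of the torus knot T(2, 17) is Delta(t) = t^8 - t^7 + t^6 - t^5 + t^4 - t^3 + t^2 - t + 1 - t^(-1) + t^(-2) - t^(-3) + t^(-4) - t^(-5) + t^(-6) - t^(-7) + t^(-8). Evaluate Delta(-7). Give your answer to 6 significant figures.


Substituting t = -7 into Delta(t) = t^8 - t^7 + t^6 - t^5 + t^4 - t^3 + t^2 - t + 1 - t^(-1) + t^(-2) - t^(-3) + t^(-4) - t^(-5) + t^(-6) - t^(-7) + t^(-8):
Term values: (5764801) + (823543) + (117649) + (16807) + (2401) + (343) + (49) + (7) + (1) + (0.142857) + (0.0204082) + (0.00291545) + (0.000416493) + (5.9499e-05) + (8.49986e-06) + (1.21427e-06) + (1.73467e-07)
Sum = 6725601.167
Rounded to 6 significant figures: 6.7256e+06

6.7256e+06


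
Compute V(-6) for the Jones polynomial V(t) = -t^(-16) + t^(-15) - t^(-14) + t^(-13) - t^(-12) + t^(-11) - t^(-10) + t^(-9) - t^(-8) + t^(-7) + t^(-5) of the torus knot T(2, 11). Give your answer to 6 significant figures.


Substituting t = -6 into V(t) = -t^(-16) + t^(-15) - t^(-14) + t^(-13) - t^(-12) + t^(-11) - t^(-10) + t^(-9) - t^(-8) + t^(-7) + t^(-5):
  (-)t^(-16) = -3.5447e-13
  (+)t^(-15) = -2.12682e-12
  (-)t^(-14) = -1.27609e-11
  (+)t^(-13) = -7.65656e-11
  (-)t^(-12) = -4.59394e-10
  (+)t^(-11) = -2.75636e-09
  (-)t^(-10) = -1.65382e-08
  (+)t^(-9) = -9.9229e-08
  (-)t^(-8) = -5.95374e-07
  (+)t^(-7) = -3.57225e-06
  (+)t^(-5) = -0.000128601
Sum = (-3.5447e-13) + (-2.12682e-12) + (-1.27609e-11) + (-7.65656e-11) + (-4.59394e-10) + (-2.75636e-09) + (-1.65382e-08) + (-9.9229e-08) + (-5.95374e-07) + (-3.57225e-06) + (-0.000128601)
= -0.0001328875171
Rounded to 6 significant figures: -0.000132888

-0.000132888


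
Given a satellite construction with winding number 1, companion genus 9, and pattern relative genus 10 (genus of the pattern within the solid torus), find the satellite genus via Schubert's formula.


Schubert: g(satellite) = g_rel(pattern) + |winding| * g(companion),
where g_rel(pattern) is the genus of the pattern relative to the solid torus.
= 10 + 1 * 9
= 10 + 9 = 19

19


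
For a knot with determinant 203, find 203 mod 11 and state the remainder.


Step 1: A knot is p-colorable if and only if p divides its determinant.
Step 2: Compute 203 mod 11.
203 = 18 * 11 + 5
Step 3: 203 mod 11 = 5
Step 4: The knot is 11-colorable: no

5


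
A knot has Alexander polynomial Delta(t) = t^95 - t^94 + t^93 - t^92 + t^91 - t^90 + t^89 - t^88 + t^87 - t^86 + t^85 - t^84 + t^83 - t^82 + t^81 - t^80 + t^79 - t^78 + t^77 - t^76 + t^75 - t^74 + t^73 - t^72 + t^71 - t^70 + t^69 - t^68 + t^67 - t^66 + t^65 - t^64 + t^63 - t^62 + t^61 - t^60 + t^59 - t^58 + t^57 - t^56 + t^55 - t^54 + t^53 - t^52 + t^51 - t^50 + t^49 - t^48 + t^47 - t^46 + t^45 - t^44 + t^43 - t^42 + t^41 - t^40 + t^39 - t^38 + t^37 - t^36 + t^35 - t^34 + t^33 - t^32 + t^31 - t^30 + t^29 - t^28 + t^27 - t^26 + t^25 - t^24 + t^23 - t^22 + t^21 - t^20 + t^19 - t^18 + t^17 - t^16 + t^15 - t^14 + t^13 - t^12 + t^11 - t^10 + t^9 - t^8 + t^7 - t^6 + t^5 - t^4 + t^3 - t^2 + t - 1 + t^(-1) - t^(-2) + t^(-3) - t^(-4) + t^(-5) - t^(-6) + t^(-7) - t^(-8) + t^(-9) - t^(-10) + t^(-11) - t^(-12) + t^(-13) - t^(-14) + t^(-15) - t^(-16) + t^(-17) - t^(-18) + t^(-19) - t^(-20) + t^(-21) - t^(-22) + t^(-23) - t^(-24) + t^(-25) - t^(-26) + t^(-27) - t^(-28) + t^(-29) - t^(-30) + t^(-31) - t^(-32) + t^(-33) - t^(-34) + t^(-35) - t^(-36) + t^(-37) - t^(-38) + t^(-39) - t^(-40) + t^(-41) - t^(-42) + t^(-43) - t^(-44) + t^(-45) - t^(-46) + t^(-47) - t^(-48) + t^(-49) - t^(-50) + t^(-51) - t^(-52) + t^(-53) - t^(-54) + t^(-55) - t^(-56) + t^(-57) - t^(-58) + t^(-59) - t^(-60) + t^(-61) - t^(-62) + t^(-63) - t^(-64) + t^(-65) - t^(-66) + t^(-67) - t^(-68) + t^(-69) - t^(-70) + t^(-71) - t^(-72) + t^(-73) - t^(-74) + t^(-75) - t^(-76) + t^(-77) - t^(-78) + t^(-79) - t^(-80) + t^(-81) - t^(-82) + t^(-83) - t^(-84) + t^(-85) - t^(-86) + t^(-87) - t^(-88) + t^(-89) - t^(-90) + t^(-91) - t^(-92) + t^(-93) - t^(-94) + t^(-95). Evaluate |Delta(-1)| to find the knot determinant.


Step 1: The polynomial has 191 terms with alternating signs, exponents from 95 down to -95.
Step 2: Substitute t = -1. The i-th term has coefficient (-1)^i and exponent (m-i),
  so its value is (-1)^i * (-1)^(m-i) = (-1)^m = -1 for every i.
Step 3: All 191 terms equal -1, so Delta(-1) = 191 * (-1) = -191
Step 4: |Delta(-1)| = 191

191


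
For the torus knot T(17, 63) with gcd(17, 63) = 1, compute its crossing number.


For a torus knot T(p, q) with gcd(p,q)=1,
the crossing number is min(p*(q-1), q*(p-1)).
p*(q-1) = 17*62 = 1054
q*(p-1) = 63*16 = 1008
min(1054, 1008) = 1008

1008


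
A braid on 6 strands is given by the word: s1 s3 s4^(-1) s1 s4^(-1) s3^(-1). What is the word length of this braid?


The word length counts the number of generators (including inverses).
Listing each generator: s1, s3, s4^(-1), s1, s4^(-1), s3^(-1)
There are 6 generators in this braid word.

6


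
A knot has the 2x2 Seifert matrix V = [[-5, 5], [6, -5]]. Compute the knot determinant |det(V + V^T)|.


Step 1: Form V + V^T where V = [[-5, 5], [6, -5]]
  V^T = [[-5, 6], [5, -5]]
  V + V^T = [[-10, 11], [11, -10]]
Step 2: det(V + V^T) = (-10)*(-10) - 11*11
  = 100 - 121 = -21
Step 3: Knot determinant = |det(V + V^T)| = |-21| = 21

21


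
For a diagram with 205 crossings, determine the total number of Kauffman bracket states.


Each crossing contributes 2 choices (A-smoothing or B-smoothing).
Total states = 2^205 = 51422017416287688817342786954917203280710495801049370729644032

51422017416287688817342786954917203280710495801049370729644032


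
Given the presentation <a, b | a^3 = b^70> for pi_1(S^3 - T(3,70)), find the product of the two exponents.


The relation is a^3 = b^70.
Product of exponents = 3 * 70
= 210

210


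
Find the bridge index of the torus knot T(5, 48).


The bridge number of T(p,q) is min(p,q).
min(5, 48) = 5

5


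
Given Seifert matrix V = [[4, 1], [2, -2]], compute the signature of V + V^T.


Step 1: V + V^T = [[8, 3], [3, -4]]
Step 2: trace = 4, det = -41
Step 3: Discriminant = 4^2 - 4*(-41) = 180
Step 4: Eigenvalues: 8.7082, -4.7082
Step 5: Signature = (# positive eigenvalues) - (# negative eigenvalues) = 0

0


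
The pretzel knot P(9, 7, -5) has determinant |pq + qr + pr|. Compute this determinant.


Step 1: Compute pq + qr + pr.
pq = 9*7 = 63
qr = 7*(-5) = -35
pr = 9*(-5) = -45
pq + qr + pr = 63 + (-35) + (-45) = -17
Step 2: Take absolute value.
det(P(9,7,-5)) = |-17| = 17

17


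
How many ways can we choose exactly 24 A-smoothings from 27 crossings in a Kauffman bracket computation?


We choose which 24 of 27 crossings get A-smoothings.
C(27, 24) = 27! / (24! * 3!)
= 2925

2925


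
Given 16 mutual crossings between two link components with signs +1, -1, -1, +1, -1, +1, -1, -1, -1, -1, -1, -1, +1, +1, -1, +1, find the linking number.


Step 1: Count positive crossings: 6
Step 2: Count negative crossings: 10
Step 3: Sum of signs = 6 - 10 = -4
Step 4: Linking number = sum/2 = -4/2 = -2

-2


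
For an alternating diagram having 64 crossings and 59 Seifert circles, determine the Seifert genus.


For alternating knots, g = (c - s + 1)/2.
= (64 - 59 + 1)/2
= 6/2 = 3

3


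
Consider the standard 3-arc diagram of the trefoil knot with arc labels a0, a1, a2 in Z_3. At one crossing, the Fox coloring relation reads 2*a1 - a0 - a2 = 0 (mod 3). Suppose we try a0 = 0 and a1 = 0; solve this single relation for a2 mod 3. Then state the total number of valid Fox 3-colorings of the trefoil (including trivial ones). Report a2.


Step 1: Apply the given crossing relation 2*a1 - a0 - a2 = 0 (mod 3).
  a2 = 2*a1 - a0 mod 3
  a2 = 2*0 - 0 mod 3
  a2 = 0 - 0 mod 3
  a2 = 0 mod 3 = 0
Step 2: The trefoil has determinant 3.
  Number of Fox p-colorings (p prime) is p^2 if p = 3, else p.
  Since p = 3 divides det = 3, the trefoil is 3-colorable.
  (Indeed for p = 3 any choice of a0, a1 extends to a valid coloring; the trial (a0, a1, a2) = (0, 0, 0) satisfies all three crossing relations.)
  Total colorings = 3^2 = 9
Step 3: a2 = 0, total Fox 3-colorings = 9

0


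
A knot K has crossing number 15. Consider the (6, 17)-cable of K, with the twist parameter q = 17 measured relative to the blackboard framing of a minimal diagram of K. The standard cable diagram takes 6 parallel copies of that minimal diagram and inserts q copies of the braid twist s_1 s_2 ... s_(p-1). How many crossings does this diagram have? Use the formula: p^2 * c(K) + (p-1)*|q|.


Step 1: Each of the c(K) crossings of the companion diagram becomes p*p = p^2 crossings among the p parallel strands, and each of the |q| twists s_1 s_2 ... s_(p-1) adds (p-1) crossings.
  Crossings = p^2 * c(K) + (p-1)*|q|
Step 2: = 6^2 * 15 + (6-1)*17
Step 3: = 36*15 + 5*17
Step 4: = 540 + 85 = 625

625


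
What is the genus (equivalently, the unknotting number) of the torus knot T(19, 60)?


For a torus knot T(p,q), both the unknotting number and genus equal (p-1)(q-1)/2.
= (19-1)(60-1)/2
= 18*59/2
= 1062/2 = 531

531


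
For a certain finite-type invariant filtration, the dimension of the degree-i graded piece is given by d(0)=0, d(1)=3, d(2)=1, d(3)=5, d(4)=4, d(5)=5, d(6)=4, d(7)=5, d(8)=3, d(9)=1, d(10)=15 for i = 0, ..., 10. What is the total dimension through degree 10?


Total dimension = d(0) + d(1) + ... + d(10)
= 0 + 3 + 1 + 5 + 4 + 5 + 4 + 5 + 3 + 1 + 15
= 46

46


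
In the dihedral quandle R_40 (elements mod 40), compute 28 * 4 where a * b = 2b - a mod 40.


28 * 4 = 2*4 - 28 mod 40
= 8 - 28 mod 40
= -20 mod 40 = 20

20


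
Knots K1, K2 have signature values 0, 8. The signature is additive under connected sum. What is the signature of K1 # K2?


The signature is additive under connected sum.
signature(K1 # K2) = (0) + (8)
= 8

8


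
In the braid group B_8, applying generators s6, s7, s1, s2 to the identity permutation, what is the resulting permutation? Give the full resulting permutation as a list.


Starting with identity [1, 2, 3, 4, 5, 6, 7, 8].
Apply generators in sequence:
  After s6: [1, 2, 3, 4, 5, 7, 6, 8]
  After s7: [1, 2, 3, 4, 5, 7, 8, 6]
  After s1: [2, 1, 3, 4, 5, 7, 8, 6]
  After s2: [2, 3, 1, 4, 5, 7, 8, 6]
Final permutation: [2, 3, 1, 4, 5, 7, 8, 6]

[2, 3, 1, 4, 5, 7, 8, 6]


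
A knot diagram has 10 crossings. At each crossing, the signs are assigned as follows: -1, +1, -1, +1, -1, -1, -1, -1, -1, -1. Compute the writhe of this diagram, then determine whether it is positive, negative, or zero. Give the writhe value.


Step 1: Count positive crossings (+1).
Positive crossings: 2
Step 2: Count negative crossings (-1).
Negative crossings: 8
Step 3: Writhe = (positive) - (negative)
w = 2 - 8 = -6
Step 4: |w| = 6, and w is negative

-6


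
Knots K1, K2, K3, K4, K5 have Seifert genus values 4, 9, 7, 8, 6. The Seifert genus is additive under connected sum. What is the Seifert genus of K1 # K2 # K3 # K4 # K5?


The Seifert genus is additive under connected sum.
Seifert genus(K1 # K2 # K3 # K4 # K5) = (4) + (9) + (7) + (8) + (6)
= 34

34


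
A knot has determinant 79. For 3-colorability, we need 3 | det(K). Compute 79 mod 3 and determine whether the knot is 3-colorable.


Step 1: A knot is p-colorable if and only if p divides its determinant.
Step 2: Compute 79 mod 3.
79 = 26 * 3 + 1
Step 3: 79 mod 3 = 1
Step 4: The knot is 3-colorable: no

1


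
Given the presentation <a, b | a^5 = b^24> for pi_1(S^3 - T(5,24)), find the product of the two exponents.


The relation is a^5 = b^24.
Product of exponents = 5 * 24
= 120

120


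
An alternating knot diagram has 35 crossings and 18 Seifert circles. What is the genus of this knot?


For alternating knots, g = (c - s + 1)/2.
= (35 - 18 + 1)/2
= 18/2 = 9

9


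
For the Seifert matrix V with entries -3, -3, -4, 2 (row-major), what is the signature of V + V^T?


Step 1: V + V^T = [[-6, -7], [-7, 4]]
Step 2: trace = -2, det = -73
Step 3: Discriminant = (-2)^2 - 4*(-73) = 296
Step 4: Eigenvalues: 7.60233, -9.60233
Step 5: Signature = (# positive eigenvalues) - (# negative eigenvalues) = 0

0


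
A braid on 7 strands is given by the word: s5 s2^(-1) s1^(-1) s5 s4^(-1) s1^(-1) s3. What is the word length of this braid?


The word length counts the number of generators (including inverses).
Listing each generator: s5, s2^(-1), s1^(-1), s5, s4^(-1), s1^(-1), s3
There are 7 generators in this braid word.

7


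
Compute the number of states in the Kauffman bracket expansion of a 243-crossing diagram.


Each crossing contributes 2 choices (A-smoothing or B-smoothing).
Total states = 2^243 = 14134776518227074636666380005943348126619871175004951664972849610340958208

14134776518227074636666380005943348126619871175004951664972849610340958208


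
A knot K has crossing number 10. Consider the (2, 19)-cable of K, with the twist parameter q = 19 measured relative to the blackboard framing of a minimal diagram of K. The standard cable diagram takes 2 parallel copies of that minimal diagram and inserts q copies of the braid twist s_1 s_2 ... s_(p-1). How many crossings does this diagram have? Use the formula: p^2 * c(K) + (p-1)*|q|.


Step 1: Each of the c(K) crossings of the companion diagram becomes p*p = p^2 crossings among the p parallel strands, and each of the |q| twists s_1 s_2 ... s_(p-1) adds (p-1) crossings.
  Crossings = p^2 * c(K) + (p-1)*|q|
Step 2: = 2^2 * 10 + (2-1)*19
Step 3: = 4*10 + 1*19
Step 4: = 40 + 19 = 59

59


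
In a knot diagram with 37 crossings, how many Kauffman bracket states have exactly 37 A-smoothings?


We choose which 37 of 37 crossings get A-smoothings.
C(37, 37) = 37! / (37! * 0!)
= 1

1


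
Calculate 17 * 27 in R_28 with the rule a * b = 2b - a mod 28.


17 * 27 = 2*27 - 17 mod 28
= 54 - 17 mod 28
= 37 mod 28 = 9

9


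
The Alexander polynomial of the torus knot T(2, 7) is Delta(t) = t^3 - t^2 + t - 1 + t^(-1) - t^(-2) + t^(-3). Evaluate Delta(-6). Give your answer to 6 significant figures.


Substituting t = -6 into Delta(t) = t^3 - t^2 + t - 1 + t^(-1) - t^(-2) + t^(-3):
Term values: (-216) + (-36) + (-6) + (-1) + (-0.166667) + (-0.0277778) + (-0.00462963)
Sum = -259.1990741
Rounded to 6 significant figures: -259.199

-259.199


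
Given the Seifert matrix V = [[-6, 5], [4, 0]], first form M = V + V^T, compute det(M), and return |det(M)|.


Step 1: Form V + V^T where V = [[-6, 5], [4, 0]]
  V^T = [[-6, 4], [5, 0]]
  V + V^T = [[-12, 9], [9, 0]]
Step 2: det(V + V^T) = (-12)*0 - 9*9
  = 0 - 81 = -81
Step 3: Knot determinant = |det(V + V^T)| = |-81| = 81

81


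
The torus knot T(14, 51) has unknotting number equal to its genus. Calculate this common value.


For a torus knot T(p,q), both the unknotting number and genus equal (p-1)(q-1)/2.
= (14-1)(51-1)/2
= 13*50/2
= 650/2 = 325

325


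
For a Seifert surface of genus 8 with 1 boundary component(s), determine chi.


chi = 2 - 2g - b
= 2 - 2*8 - 1
= 2 - 16 - 1 = -15

-15


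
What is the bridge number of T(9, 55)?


The bridge number of T(p,q) is min(p,q).
min(9, 55) = 9

9


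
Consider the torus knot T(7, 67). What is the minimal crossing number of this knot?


For a torus knot T(p, q) with gcd(p,q)=1,
the crossing number is min(p*(q-1), q*(p-1)).
p*(q-1) = 7*66 = 462
q*(p-1) = 67*6 = 402
min(462, 402) = 402

402


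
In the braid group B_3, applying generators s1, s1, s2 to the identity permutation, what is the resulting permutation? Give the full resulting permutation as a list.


Starting with identity [1, 2, 3].
Apply generators in sequence:
  After s1: [2, 1, 3]
  After s1: [1, 2, 3]
  After s2: [1, 3, 2]
Final permutation: [1, 3, 2]

[1, 3, 2]


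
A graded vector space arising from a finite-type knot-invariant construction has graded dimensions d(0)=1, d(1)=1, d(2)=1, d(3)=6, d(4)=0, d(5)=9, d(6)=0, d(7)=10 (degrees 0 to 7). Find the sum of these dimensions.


Total dimension = d(0) + d(1) + ... + d(7)
= 1 + 1 + 1 + 6 + 0 + 9 + 0 + 10
= 28

28


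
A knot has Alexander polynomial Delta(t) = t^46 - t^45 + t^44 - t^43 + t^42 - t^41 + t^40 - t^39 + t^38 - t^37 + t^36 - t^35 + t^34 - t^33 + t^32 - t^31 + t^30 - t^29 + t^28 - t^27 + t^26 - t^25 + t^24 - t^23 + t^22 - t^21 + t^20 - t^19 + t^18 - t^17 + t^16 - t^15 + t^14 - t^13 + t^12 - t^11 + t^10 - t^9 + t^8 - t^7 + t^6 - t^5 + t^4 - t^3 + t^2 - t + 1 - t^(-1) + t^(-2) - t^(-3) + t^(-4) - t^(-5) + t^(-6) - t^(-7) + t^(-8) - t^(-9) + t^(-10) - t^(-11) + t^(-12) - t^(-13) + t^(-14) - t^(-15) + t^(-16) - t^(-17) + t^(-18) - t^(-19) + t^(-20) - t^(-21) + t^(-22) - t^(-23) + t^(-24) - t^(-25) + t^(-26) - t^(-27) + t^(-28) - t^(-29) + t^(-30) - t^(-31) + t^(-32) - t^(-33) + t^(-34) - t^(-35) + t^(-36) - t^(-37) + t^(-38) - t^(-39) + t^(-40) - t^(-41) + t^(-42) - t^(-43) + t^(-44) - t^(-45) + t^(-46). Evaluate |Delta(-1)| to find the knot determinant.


Step 1: The polynomial has 93 terms with alternating signs, exponents from 46 down to -46.
Step 2: Substitute t = -1. The i-th term has coefficient (-1)^i and exponent (m-i),
  so its value is (-1)^i * (-1)^(m-i) = (-1)^m = 1 for every i.
Step 3: All 93 terms equal 1, so Delta(-1) = 93 * (1) = 93
Step 4: |Delta(-1)| = 93

93


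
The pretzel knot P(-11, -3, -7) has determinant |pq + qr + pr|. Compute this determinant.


Step 1: Compute pq + qr + pr.
pq = (-11)*(-3) = 33
qr = (-3)*(-7) = 21
pr = (-11)*(-7) = 77
pq + qr + pr = 33 + 21 + 77 = 131
Step 2: Take absolute value.
det(P(-11,-3,-7)) = |131| = 131

131


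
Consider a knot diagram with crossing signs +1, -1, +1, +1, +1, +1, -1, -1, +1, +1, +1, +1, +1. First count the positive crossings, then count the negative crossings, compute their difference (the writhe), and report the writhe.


Step 1: Count positive crossings (+1).
Positive crossings: 10
Step 2: Count negative crossings (-1).
Negative crossings: 3
Step 3: Writhe = (positive) - (negative)
w = 10 - 3 = 7
Step 4: |w| = 7, and w is positive

7


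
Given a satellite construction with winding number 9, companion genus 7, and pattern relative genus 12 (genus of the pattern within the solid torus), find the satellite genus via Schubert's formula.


Schubert: g(satellite) = g_rel(pattern) + |winding| * g(companion),
where g_rel(pattern) is the genus of the pattern relative to the solid torus.
= 12 + 9 * 7
= 12 + 63 = 75

75


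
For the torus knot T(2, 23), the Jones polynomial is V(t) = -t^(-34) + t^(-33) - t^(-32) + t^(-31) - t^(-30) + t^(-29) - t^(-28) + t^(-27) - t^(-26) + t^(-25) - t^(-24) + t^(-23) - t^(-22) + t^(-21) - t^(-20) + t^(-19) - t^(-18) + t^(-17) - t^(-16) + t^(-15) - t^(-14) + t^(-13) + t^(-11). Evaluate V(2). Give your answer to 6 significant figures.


Substituting t = 2 into V(t) = -t^(-34) + t^(-33) - t^(-32) + t^(-31) - t^(-30) + t^(-29) - t^(-28) + t^(-27) - t^(-26) + t^(-25) - t^(-24) + t^(-23) - t^(-22) + t^(-21) - t^(-20) + t^(-19) - t^(-18) + t^(-17) - t^(-16) + t^(-15) - t^(-14) + t^(-13) + t^(-11):
  (-)t^(-34) = -5.82077e-11
  (+)t^(-33) = 1.16415e-10
  (-)t^(-32) = -2.32831e-10
  (+)t^(-31) = 4.65661e-10
  (-)t^(-30) = -9.31323e-10
  (+)t^(-29) = 1.86265e-09
  (-)t^(-28) = -3.72529e-09
  (+)t^(-27) = 7.45058e-09
  (-)t^(-26) = -1.49012e-08
  (+)t^(-25) = 2.98023e-08
  (-)t^(-24) = -5.96046e-08
  (+)t^(-23) = 1.19209e-07
  (-)t^(-22) = -2.38419e-07
  (+)t^(-21) = 4.76837e-07
  (-)t^(-20) = -9.53674e-07
  (+)t^(-19) = 1.90735e-06
  (-)t^(-18) = -3.8147e-06
  (+)t^(-17) = 7.62939e-06
  (-)t^(-16) = -1.52588e-05
  (+)t^(-15) = 3.05176e-05
  (-)t^(-14) = -6.10352e-05
  (+)t^(-13) = 0.00012207
  (+)t^(-11) = 0.000488281
Sum = (-5.82077e-11) + (1.16415e-10) + (-2.32831e-10) + (4.65661e-10) + (-9.31323e-10) + (1.86265e-09) + (-3.72529e-09) + (7.45058e-09) + (-1.49012e-08) + (2.98023e-08) + (-5.96046e-08) + (1.19209e-07) + (-2.38419e-07) + (4.76837e-07) + (-9.53674e-07) + (1.90735e-06) + (-3.8147e-06) + (7.62939e-06) + (-1.52588e-05) + (3.05176e-05) + (-6.10352e-05) + (0.00012207) + (0.000488281)
= 0.0005696614389
Rounded to 6 significant figures: 0.000569661

0.000569661


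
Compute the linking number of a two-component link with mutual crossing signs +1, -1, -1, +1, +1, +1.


Step 1: Count positive crossings: 4
Step 2: Count negative crossings: 2
Step 3: Sum of signs = 4 - 2 = 2
Step 4: Linking number = sum/2 = 2/2 = 1

1


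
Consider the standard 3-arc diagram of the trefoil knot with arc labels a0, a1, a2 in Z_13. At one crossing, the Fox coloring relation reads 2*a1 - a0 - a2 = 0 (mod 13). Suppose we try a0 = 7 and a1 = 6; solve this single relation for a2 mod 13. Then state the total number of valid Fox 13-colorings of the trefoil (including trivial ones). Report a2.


Step 1: Apply the given crossing relation 2*a1 - a0 - a2 = 0 (mod 13).
  a2 = 2*a1 - a0 mod 13
  a2 = 2*6 - 7 mod 13
  a2 = 12 - 7 mod 13
  a2 = 5 mod 13 = 5
Step 2: The trefoil has determinant 3.
  Number of Fox p-colorings (p prime) is p^2 if p = 3, else p.
  Since 13 does not divide 3, only trivial (constant) colorings exist.
  (So the trial a0 = 7, a1 = 6 with a0 != a1 does NOT extend to a valid coloring of the whole trefoil: the other two crossing relations require 3*(a1 - a0) = 0 (mod 13), which fails.)
  Total colorings = 13
Step 3: a2 = 5, total Fox 13-colorings = 13

5


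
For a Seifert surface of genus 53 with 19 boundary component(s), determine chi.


chi = 2 - 2g - b
= 2 - 2*53 - 19
= 2 - 106 - 19 = -123

-123


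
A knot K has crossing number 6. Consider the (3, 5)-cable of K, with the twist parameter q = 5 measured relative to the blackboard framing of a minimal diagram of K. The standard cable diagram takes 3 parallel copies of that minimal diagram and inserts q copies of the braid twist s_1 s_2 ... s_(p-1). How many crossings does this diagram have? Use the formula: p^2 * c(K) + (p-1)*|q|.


Step 1: Each of the c(K) crossings of the companion diagram becomes p*p = p^2 crossings among the p parallel strands, and each of the |q| twists s_1 s_2 ... s_(p-1) adds (p-1) crossings.
  Crossings = p^2 * c(K) + (p-1)*|q|
Step 2: = 3^2 * 6 + (3-1)*5
Step 3: = 9*6 + 2*5
Step 4: = 54 + 10 = 64

64


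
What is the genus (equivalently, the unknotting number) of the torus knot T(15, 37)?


For a torus knot T(p,q), both the unknotting number and genus equal (p-1)(q-1)/2.
= (15-1)(37-1)/2
= 14*36/2
= 504/2 = 252

252


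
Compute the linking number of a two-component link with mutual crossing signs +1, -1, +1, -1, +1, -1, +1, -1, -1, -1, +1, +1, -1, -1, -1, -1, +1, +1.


Step 1: Count positive crossings: 8
Step 2: Count negative crossings: 10
Step 3: Sum of signs = 8 - 10 = -2
Step 4: Linking number = sum/2 = -2/2 = -1

-1


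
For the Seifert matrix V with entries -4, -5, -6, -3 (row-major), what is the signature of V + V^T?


Step 1: V + V^T = [[-8, -11], [-11, -6]]
Step 2: trace = -14, det = -73
Step 3: Discriminant = (-14)^2 - 4*(-73) = 488
Step 4: Eigenvalues: 4.04536, -18.0454
Step 5: Signature = (# positive eigenvalues) - (# negative eigenvalues) = 0

0


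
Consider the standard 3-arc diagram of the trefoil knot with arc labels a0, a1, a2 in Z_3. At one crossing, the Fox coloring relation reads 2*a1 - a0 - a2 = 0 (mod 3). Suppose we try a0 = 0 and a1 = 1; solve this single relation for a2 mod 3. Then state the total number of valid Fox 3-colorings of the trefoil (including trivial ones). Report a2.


Step 1: Apply the given crossing relation 2*a1 - a0 - a2 = 0 (mod 3).
  a2 = 2*a1 - a0 mod 3
  a2 = 2*1 - 0 mod 3
  a2 = 2 - 0 mod 3
  a2 = 2 mod 3 = 2
Step 2: The trefoil has determinant 3.
  Number of Fox p-colorings (p prime) is p^2 if p = 3, else p.
  Since p = 3 divides det = 3, the trefoil is 3-colorable.
  (Indeed for p = 3 any choice of a0, a1 extends to a valid coloring; the trial (a0, a1, a2) = (0, 1, 2) satisfies all three crossing relations.)
  Total colorings = 3^2 = 9
Step 3: a2 = 2, total Fox 3-colorings = 9

2


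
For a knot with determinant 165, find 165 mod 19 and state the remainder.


Step 1: A knot is p-colorable if and only if p divides its determinant.
Step 2: Compute 165 mod 19.
165 = 8 * 19 + 13
Step 3: 165 mod 19 = 13
Step 4: The knot is 19-colorable: no

13


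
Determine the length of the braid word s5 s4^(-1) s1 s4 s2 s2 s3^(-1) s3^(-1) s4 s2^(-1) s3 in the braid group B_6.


The word length counts the number of generators (including inverses).
Listing each generator: s5, s4^(-1), s1, s4, s2, s2, s3^(-1), s3^(-1), s4, s2^(-1), s3
There are 11 generators in this braid word.

11


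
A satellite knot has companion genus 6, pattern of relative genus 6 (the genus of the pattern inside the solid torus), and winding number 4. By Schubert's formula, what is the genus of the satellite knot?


Schubert: g(satellite) = g_rel(pattern) + |winding| * g(companion),
where g_rel(pattern) is the genus of the pattern relative to the solid torus.
= 6 + 4 * 6
= 6 + 24 = 30

30


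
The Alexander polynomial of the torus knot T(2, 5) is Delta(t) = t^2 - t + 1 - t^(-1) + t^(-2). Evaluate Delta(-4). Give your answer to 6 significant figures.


Substituting t = -4 into Delta(t) = t^2 - t + 1 - t^(-1) + t^(-2):
Term values: (16) + (4) + (1) + (0.25) + (0.0625)
Sum = 21.3125
Rounded to 6 significant figures: 21.3125

21.3125


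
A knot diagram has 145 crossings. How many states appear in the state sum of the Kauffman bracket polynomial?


Each crossing contributes 2 choices (A-smoothing or B-smoothing).
Total states = 2^145 = 44601490397061246283071436545296723011960832

44601490397061246283071436545296723011960832


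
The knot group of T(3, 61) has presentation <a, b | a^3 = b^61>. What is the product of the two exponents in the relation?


The relation is a^3 = b^61.
Product of exponents = 3 * 61
= 183

183


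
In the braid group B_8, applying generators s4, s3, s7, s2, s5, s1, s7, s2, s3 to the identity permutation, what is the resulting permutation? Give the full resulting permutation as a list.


Starting with identity [1, 2, 3, 4, 5, 6, 7, 8].
Apply generators in sequence:
  After s4: [1, 2, 3, 5, 4, 6, 7, 8]
  After s3: [1, 2, 5, 3, 4, 6, 7, 8]
  After s7: [1, 2, 5, 3, 4, 6, 8, 7]
  After s2: [1, 5, 2, 3, 4, 6, 8, 7]
  After s5: [1, 5, 2, 3, 6, 4, 8, 7]
  After s1: [5, 1, 2, 3, 6, 4, 8, 7]
  After s7: [5, 1, 2, 3, 6, 4, 7, 8]
  After s2: [5, 2, 1, 3, 6, 4, 7, 8]
  After s3: [5, 2, 3, 1, 6, 4, 7, 8]
Final permutation: [5, 2, 3, 1, 6, 4, 7, 8]

[5, 2, 3, 1, 6, 4, 7, 8]


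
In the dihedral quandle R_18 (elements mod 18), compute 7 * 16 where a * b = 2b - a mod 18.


7 * 16 = 2*16 - 7 mod 18
= 32 - 7 mod 18
= 25 mod 18 = 7

7


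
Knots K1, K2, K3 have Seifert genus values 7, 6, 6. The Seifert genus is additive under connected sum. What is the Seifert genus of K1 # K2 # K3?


The Seifert genus is additive under connected sum.
Seifert genus(K1 # K2 # K3) = (7) + (6) + (6)
= 19

19


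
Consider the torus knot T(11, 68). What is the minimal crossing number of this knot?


For a torus knot T(p, q) with gcd(p,q)=1,
the crossing number is min(p*(q-1), q*(p-1)).
p*(q-1) = 11*67 = 737
q*(p-1) = 68*10 = 680
min(737, 680) = 680

680


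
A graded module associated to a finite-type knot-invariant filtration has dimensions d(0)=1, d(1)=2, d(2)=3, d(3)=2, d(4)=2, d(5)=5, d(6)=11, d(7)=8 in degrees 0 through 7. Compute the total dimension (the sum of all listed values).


Total dimension = d(0) + d(1) + ... + d(7)
= 1 + 2 + 3 + 2 + 2 + 5 + 11 + 8
= 34

34


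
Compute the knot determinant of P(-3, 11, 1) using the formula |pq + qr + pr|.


Step 1: Compute pq + qr + pr.
pq = (-3)*11 = -33
qr = 11*1 = 11
pr = (-3)*1 = -3
pq + qr + pr = -33 + 11 + (-3) = -25
Step 2: Take absolute value.
det(P(-3,11,1)) = |-25| = 25

25


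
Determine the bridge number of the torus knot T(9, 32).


The bridge number of T(p,q) is min(p,q).
min(9, 32) = 9

9


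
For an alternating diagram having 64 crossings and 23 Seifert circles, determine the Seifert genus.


For alternating knots, g = (c - s + 1)/2.
= (64 - 23 + 1)/2
= 42/2 = 21

21


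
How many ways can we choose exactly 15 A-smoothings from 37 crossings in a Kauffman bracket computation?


We choose which 15 of 37 crossings get A-smoothings.
C(37, 15) = 37! / (15! * 22!)
= 9364199760

9364199760


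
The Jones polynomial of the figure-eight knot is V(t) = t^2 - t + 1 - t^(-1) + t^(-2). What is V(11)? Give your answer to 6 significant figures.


Substituting t = 11 into V(t) = t^2 - t + 1 - t^(-1) + t^(-2):
  (+)t^(2) = 121
  (-)t^(1) = -11
  (+)t^(0) = 1
  (-)t^(-1) = -0.0909091
  (+)t^(-2) = 0.00826446
Sum = (121) + (-11) + (1) + (-0.0909091) + (0.00826446)
= 110.9173554
Rounded to 6 significant figures: 110.917

110.917


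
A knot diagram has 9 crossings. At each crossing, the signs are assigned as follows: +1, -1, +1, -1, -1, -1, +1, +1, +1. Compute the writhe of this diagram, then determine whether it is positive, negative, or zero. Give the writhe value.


Step 1: Count positive crossings (+1).
Positive crossings: 5
Step 2: Count negative crossings (-1).
Negative crossings: 4
Step 3: Writhe = (positive) - (negative)
w = 5 - 4 = 1
Step 4: |w| = 1, and w is positive

1


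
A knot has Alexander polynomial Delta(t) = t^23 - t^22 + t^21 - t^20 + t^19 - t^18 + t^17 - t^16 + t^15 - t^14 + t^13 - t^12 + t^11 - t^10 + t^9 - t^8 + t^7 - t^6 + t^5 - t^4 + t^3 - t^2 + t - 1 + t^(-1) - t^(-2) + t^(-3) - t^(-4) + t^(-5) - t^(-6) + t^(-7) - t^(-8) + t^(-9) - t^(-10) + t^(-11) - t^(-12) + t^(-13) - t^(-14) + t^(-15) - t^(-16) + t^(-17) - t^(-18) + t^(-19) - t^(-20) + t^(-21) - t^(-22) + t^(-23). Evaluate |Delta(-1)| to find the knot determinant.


Step 1: The polynomial has 47 terms with alternating signs, exponents from 23 down to -23.
Step 2: Substitute t = -1. The i-th term has coefficient (-1)^i and exponent (m-i),
  so its value is (-1)^i * (-1)^(m-i) = (-1)^m = -1 for every i.
Step 3: All 47 terms equal -1, so Delta(-1) = 47 * (-1) = -47
Step 4: |Delta(-1)| = 47

47


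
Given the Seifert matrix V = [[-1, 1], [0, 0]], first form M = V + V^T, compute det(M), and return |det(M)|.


Step 1: Form V + V^T where V = [[-1, 1], [0, 0]]
  V^T = [[-1, 0], [1, 0]]
  V + V^T = [[-2, 1], [1, 0]]
Step 2: det(V + V^T) = (-2)*0 - 1*1
  = 0 - 1 = -1
Step 3: Knot determinant = |det(V + V^T)| = |-1| = 1

1


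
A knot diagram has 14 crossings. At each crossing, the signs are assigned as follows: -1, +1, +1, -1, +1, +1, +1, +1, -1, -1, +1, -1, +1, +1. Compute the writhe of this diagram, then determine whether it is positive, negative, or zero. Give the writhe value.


Step 1: Count positive crossings (+1).
Positive crossings: 9
Step 2: Count negative crossings (-1).
Negative crossings: 5
Step 3: Writhe = (positive) - (negative)
w = 9 - 5 = 4
Step 4: |w| = 4, and w is positive

4


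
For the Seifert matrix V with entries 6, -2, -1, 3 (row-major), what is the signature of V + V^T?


Step 1: V + V^T = [[12, -3], [-3, 6]]
Step 2: trace = 18, det = 63
Step 3: Discriminant = 18^2 - 4*63 = 72
Step 4: Eigenvalues: 13.2426, 4.75736
Step 5: Signature = (# positive eigenvalues) - (# negative eigenvalues) = 2

2


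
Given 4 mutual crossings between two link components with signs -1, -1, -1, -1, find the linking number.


Step 1: Count positive crossings: 0
Step 2: Count negative crossings: 4
Step 3: Sum of signs = 0 - 4 = -4
Step 4: Linking number = sum/2 = -4/2 = -2

-2


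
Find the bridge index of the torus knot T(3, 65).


The bridge number of T(p,q) is min(p,q).
min(3, 65) = 3

3


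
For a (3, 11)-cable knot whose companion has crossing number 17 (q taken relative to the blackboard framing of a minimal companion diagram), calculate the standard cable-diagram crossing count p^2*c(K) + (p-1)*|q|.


Step 1: Each of the c(K) crossings of the companion diagram becomes p*p = p^2 crossings among the p parallel strands, and each of the |q| twists s_1 s_2 ... s_(p-1) adds (p-1) crossings.
  Crossings = p^2 * c(K) + (p-1)*|q|
Step 2: = 3^2 * 17 + (3-1)*11
Step 3: = 9*17 + 2*11
Step 4: = 153 + 22 = 175

175


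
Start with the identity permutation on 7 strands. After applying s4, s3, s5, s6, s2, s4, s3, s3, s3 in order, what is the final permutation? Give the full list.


Starting with identity [1, 2, 3, 4, 5, 6, 7].
Apply generators in sequence:
  After s4: [1, 2, 3, 5, 4, 6, 7]
  After s3: [1, 2, 5, 3, 4, 6, 7]
  After s5: [1, 2, 5, 3, 6, 4, 7]
  After s6: [1, 2, 5, 3, 6, 7, 4]
  After s2: [1, 5, 2, 3, 6, 7, 4]
  After s4: [1, 5, 2, 6, 3, 7, 4]
  After s3: [1, 5, 6, 2, 3, 7, 4]
  After s3: [1, 5, 2, 6, 3, 7, 4]
  After s3: [1, 5, 6, 2, 3, 7, 4]
Final permutation: [1, 5, 6, 2, 3, 7, 4]

[1, 5, 6, 2, 3, 7, 4]


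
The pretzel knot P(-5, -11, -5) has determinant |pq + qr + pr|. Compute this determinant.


Step 1: Compute pq + qr + pr.
pq = (-5)*(-11) = 55
qr = (-11)*(-5) = 55
pr = (-5)*(-5) = 25
pq + qr + pr = 55 + 55 + 25 = 135
Step 2: Take absolute value.
det(P(-5,-11,-5)) = |135| = 135

135


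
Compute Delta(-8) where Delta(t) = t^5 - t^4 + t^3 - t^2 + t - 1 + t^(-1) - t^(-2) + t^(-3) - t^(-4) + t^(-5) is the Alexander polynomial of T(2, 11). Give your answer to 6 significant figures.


Substituting t = -8 into Delta(t) = t^5 - t^4 + t^3 - t^2 + t - 1 + t^(-1) - t^(-2) + t^(-3) - t^(-4) + t^(-5):
Term values: (-32768) + (-4096) + (-512) + (-64) + (-8) + (-1) + (-0.125) + (-0.015625) + (-0.00195312) + (-0.000244141) + (-3.05176e-05)
Sum = -37449.14285
Rounded to 6 significant figures: -37449.1

-37449.1


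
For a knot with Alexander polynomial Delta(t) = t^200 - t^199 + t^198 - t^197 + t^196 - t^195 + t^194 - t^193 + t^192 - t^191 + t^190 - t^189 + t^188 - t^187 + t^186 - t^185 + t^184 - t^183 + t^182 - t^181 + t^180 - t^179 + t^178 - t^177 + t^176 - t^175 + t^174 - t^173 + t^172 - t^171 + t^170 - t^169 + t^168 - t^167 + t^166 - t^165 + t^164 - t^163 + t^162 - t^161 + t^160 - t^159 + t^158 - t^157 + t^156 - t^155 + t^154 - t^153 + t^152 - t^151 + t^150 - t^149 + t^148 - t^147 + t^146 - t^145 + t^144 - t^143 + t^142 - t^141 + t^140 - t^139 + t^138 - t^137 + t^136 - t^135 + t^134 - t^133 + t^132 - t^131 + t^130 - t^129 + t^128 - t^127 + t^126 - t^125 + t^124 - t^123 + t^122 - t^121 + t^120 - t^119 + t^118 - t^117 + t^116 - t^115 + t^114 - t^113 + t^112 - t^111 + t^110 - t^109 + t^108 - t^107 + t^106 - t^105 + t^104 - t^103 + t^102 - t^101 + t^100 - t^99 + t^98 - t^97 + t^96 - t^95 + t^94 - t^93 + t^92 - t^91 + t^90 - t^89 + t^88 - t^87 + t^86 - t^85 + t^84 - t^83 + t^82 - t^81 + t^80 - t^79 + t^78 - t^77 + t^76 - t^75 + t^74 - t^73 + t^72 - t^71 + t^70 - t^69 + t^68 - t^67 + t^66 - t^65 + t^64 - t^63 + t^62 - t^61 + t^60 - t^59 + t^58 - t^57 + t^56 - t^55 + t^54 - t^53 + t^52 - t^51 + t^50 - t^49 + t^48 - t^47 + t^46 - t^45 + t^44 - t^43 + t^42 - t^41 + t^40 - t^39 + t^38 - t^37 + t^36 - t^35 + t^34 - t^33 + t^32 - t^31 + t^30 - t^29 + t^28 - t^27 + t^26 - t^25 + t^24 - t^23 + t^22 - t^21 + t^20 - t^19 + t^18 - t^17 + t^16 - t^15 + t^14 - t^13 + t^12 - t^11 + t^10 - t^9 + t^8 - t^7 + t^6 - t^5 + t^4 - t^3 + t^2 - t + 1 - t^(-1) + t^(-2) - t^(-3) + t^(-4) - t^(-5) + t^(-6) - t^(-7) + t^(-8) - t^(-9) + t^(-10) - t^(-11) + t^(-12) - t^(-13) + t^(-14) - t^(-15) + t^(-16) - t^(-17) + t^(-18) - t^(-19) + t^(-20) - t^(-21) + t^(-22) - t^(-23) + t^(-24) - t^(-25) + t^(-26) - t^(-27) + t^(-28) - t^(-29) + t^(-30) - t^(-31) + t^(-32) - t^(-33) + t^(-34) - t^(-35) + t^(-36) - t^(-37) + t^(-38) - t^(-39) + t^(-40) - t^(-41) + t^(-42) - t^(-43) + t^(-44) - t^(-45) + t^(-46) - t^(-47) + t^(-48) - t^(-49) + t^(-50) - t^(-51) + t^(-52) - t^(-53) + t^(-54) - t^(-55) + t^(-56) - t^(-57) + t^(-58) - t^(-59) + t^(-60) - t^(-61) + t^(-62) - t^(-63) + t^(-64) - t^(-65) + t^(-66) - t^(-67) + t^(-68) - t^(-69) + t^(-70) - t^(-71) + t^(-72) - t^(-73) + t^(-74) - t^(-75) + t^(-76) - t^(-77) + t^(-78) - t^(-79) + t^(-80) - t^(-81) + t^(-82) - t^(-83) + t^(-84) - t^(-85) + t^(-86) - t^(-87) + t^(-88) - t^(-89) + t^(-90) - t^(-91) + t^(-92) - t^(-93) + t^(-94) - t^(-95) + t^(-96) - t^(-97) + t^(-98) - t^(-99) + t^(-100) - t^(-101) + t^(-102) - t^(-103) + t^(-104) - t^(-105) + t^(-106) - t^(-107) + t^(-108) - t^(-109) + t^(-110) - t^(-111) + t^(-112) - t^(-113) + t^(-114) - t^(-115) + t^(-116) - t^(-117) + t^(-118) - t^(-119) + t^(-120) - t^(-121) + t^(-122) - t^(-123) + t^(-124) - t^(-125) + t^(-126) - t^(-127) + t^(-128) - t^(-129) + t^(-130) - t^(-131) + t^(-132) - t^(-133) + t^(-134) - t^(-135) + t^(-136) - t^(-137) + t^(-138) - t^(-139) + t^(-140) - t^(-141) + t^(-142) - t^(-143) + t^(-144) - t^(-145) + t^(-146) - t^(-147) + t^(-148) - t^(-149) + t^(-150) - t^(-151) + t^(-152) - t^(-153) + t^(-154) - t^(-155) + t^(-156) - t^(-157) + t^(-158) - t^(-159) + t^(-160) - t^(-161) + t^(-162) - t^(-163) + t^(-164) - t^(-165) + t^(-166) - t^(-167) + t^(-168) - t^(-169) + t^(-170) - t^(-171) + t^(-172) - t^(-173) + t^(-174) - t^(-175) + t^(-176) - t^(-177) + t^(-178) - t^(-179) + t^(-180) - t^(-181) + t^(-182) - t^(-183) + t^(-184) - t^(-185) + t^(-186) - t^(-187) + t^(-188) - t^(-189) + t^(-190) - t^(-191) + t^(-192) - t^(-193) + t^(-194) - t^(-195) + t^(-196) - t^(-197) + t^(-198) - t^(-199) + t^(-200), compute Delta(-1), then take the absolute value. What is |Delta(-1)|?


Step 1: The polynomial has 401 terms with alternating signs, exponents from 200 down to -200.
Step 2: Substitute t = -1. The i-th term has coefficient (-1)^i and exponent (m-i),
  so its value is (-1)^i * (-1)^(m-i) = (-1)^m = 1 for every i.
Step 3: All 401 terms equal 1, so Delta(-1) = 401 * (1) = 401
Step 4: |Delta(-1)| = 401

401
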